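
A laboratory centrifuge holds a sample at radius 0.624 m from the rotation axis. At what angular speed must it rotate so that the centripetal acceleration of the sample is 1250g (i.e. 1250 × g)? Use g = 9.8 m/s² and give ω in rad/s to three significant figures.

Centripetal acceleration a_c = ω²r. Setting ω²r = 1250g:
ω = √(1250g / r) = √(1250 × 9.8 / 0.624) = √19630 = 140.1 rad/s.

140 rad/s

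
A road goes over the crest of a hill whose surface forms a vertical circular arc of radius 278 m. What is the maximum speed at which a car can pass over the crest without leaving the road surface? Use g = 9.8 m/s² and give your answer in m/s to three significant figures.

At the crest the centre of the circle is below the car, so the net downward (centripetal) force is mg − N = mv²/r.
The car leaves the road when N → 0, giving v_max = √(g r) = √(9.8 × 278) = 52.20 m/s.

52.2 m/s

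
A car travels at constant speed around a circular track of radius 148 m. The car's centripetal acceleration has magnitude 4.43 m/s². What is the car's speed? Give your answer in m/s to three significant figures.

a_c = v²/r ⇒ v = √(a_c · r) = √(4.43 × 148) = √655.6 = 25.61 m/s.

25.6 m/s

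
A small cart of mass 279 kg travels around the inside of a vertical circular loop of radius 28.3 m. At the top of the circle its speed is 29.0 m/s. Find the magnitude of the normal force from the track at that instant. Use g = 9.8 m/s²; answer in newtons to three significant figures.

5560 N

At the top, both N and the weight mg point inward (toward the centre), so N + mg = mv²/r.
N = m(v²/r − g) = 279 × ((29.0)²/28.3 − 9.8) = 279 × (29.72 − 9.8) = 279 × 19.92 = 5557 N.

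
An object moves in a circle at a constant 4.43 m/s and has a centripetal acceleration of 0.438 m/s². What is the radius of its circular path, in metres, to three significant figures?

a_c = v²/r ⇒ r = v²/a_c = (4.43)²/0.438 = 19.62/0.438 = 44.81 m.

44.8 m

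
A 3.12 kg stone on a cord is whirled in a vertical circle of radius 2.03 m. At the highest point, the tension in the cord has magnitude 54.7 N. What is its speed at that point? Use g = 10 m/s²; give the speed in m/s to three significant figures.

7.48 m/s

At the top, T + mg = mv²/r, so v = √(r(T/m + g)) = √(2.03 × (54.7/3.12 + 10.0)) = √(2.03 × 27.53) = √55.89 = 7.476 m/s.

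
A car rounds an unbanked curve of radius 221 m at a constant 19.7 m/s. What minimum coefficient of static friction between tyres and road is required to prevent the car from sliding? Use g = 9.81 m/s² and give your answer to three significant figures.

Friction provides the centripetal force: μ_s m g = m v²/r, so μ_s = v²/(g r) = (19.70)²/(9.81 × 221) = 388.1/2168 = 0.1790.

0.179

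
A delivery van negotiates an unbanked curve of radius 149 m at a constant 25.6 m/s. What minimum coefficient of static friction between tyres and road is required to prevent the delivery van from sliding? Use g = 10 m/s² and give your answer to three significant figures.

Friction provides the centripetal force: μ_s m g = m v²/r, so μ_s = v²/(g r) = (25.60)²/(10.0 × 149) = 655.4/1490 = 0.4398.

0.440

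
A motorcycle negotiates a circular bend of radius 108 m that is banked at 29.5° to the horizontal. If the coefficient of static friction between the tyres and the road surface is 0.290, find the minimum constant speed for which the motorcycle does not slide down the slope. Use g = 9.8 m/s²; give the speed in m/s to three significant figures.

15.8 m/s

At the minimum speed, friction acts up the slope at its limiting value f = μN. Radially (horizontal, toward centre): N sinθ − μN cosθ = mv²/r. Vertically: N cosθ + μN sinθ = mg.
Dividing: v² = r g (sinθ − μcosθ)/(cosθ + μsinθ).
sinθ − μcosθ = 0.4924 − 0.290×0.8704 = 0.2400; cosθ + μsinθ = 0.8704 + 0.290×0.4924 = 1.013.
v² = 108 × 9.8 × 0.2400/1.013 = 250.7 m²/s², so v = 15.83 m/s.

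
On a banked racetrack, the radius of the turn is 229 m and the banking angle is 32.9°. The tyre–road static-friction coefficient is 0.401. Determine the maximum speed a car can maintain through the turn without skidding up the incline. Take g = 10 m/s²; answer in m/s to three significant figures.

At the maximum speed, friction acts down the slope at its limiting value f = μN. Radially (horizontal, toward centre): N sinθ + μN cosθ = mv²/r. Vertically: N cosθ − μN sinθ = mg.
Dividing: v² = r g (sinθ + μcosθ)/(cosθ − μsinθ).
sinθ + μcosθ = 0.5432 + 0.401×0.8396 = 0.8799; cosθ − μsinθ = 0.8396 − 0.401×0.5432 = 0.6218.
v² = 229 × 10.0 × 0.8799/0.6218 = 3240 m²/s², so v = 56.92 m/s.

56.9 m/s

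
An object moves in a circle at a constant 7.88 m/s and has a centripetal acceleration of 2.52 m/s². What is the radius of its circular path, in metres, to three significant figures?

a_c = v²/r ⇒ r = v²/a_c = (7.88)²/2.52 = 62.09/2.52 = 24.64 m.

24.6 m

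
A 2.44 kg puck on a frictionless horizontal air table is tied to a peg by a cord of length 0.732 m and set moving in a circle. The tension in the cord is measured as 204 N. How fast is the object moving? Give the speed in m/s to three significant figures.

7.82 m/s

T = m v²/r ⇒ v = √(T r / m) = √(204 × 0.732 / 2.44) = √61.20 = 7.823 m/s.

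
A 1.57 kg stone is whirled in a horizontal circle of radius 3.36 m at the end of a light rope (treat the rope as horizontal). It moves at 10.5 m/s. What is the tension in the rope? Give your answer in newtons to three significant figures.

The tension is the only horizontal force, so it supplies the full centripetal force: T = m v²/r = 1.57 × (10.50)²/3.36 = 1.57 × 110.2/3.36 = 51.52 N.

51.5 N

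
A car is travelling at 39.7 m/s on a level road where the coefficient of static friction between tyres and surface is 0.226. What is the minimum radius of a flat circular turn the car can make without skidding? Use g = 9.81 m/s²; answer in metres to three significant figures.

711 m

At the limit, μ_s m g = m v²/r, so r_min = v²/(μ_s g) = (39.7)²/(0.226 × 9.81) = 1576/2.217 = 710.9 m.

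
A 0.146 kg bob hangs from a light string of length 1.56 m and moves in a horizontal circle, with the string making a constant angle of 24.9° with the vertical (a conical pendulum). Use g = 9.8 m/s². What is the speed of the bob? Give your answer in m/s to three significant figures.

The radius of the circle is r = L sinθ = 1.56 × sin 24.9° = 0.6568 m.
Horizontally T sinθ = mv²/r and vertically T cosθ = mg, so tanθ = v²/(rg).
v = √(r g tanθ) = √(0.6568 × 9.8 × 0.4642) = √2.988 = 1.729 m/s.

1.73 m/s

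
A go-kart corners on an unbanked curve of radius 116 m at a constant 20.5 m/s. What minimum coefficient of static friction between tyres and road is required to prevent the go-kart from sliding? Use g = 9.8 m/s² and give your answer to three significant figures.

Friction provides the centripetal force: μ_s m g = m v²/r, so μ_s = v²/(g r) = (20.50)²/(9.8 × 116) = 420.2/1137 = 0.3697.

0.370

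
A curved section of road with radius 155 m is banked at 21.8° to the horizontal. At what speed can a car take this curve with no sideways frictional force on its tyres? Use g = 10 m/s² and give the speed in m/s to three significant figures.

24.9 m/s

On a frictionless banked curve, N sinθ = mv²/r and N cosθ = mg, so tanθ = v²/(rg).
v = √(r g tanθ) = √(155 × 10.0 × tan 21.8°) = √(155 × 10.0 × 0.4000) = √620.0 = 24.90 m/s.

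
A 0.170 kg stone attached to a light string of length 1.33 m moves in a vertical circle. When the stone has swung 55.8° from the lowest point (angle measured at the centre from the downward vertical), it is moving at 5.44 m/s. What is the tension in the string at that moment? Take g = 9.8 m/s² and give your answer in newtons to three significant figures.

Take the radial direction toward the centre of the circle as positive. The component of the weight along the string toward the centre is −mg cos φ (φ measured from the bottom), so Newton's second law along the string gives T − mg cos φ = m v²/r.
cos 55.8° = 0.5621, so T = m(v²/r + g cos φ) = 0.170 × ((5.44)²/1.33 + 9.8 × 0.5621) = 0.170 × (22.25 + (5.508)) = 0.170 × 27.76 = 4.719 N.

4.72 N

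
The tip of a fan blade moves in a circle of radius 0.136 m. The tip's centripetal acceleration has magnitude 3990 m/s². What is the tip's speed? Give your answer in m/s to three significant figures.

a_c = v²/r ⇒ v = √(a_c · r) = √(3990 × 0.136) = √542.6 = 23.29 m/s.

23.3 m/s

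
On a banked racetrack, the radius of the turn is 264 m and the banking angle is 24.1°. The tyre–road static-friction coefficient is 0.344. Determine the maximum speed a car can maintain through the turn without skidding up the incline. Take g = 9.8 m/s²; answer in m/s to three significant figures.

49.2 m/s

At the maximum speed, friction acts down the slope at its limiting value f = μN. Radially (horizontal, toward centre): N sinθ + μN cosθ = mv²/r. Vertically: N cosθ − μN sinθ = mg.
Dividing: v² = r g (sinθ + μcosθ)/(cosθ − μsinθ).
sinθ + μcosθ = 0.4083 + 0.344×0.9128 = 0.7223; cosθ − μsinθ = 0.9128 − 0.344×0.4083 = 0.7724.
v² = 264 × 9.8 × 0.7223/0.7724 = 2420 m²/s², so v = 49.19 m/s.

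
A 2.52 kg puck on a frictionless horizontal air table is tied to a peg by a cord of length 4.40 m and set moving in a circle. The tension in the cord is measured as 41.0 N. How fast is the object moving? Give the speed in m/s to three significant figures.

T = m v²/r ⇒ v = √(T r / m) = √(41.0 × 4.40 / 2.52) = √71.59 = 8.461 m/s.

8.46 m/s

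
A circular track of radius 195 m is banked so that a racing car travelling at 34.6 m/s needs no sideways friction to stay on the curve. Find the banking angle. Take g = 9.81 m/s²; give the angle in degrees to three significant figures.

32.0°

With no friction, the horizontal component of the normal force provides the centripetal force: N sinθ = mv²/r, while N cosθ = mg vertically.
Dividing: tanθ = v²/(r g) = (34.6)²/(195 × 9.81) = 1197/1913 = 0.6258.
θ = arctan(0.6258) = 32.04°.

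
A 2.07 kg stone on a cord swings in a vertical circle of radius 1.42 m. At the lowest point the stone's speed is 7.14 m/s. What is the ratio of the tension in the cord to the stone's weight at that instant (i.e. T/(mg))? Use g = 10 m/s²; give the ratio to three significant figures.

4.59

At the bottom, T − mg = mv²/r, so T = m(v²/r + g) and T/(mg) = v²/(rg) + 1 = (7.14)²/(1.42 × 10.0) + 1 = 3.590 + 1 = 4.590.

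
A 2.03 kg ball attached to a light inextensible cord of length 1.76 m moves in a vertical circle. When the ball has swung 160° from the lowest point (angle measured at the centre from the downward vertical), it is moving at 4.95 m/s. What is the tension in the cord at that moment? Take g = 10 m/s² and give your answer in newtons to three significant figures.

Take the radial direction toward the centre of the circle as positive. The component of the weight along the string toward the centre is −mg cos φ (φ measured from the bottom), so Newton's second law along the string gives T − mg cos φ = m v²/r.
cos 160° = -0.9397, so T = m(v²/r + g cos φ) = 2.03 × ((4.95)²/1.76 + 10.0 × -0.9397) = 2.03 × (13.92 + (-9.397)) = 2.03 × 4.525 = 9.186 N.

9.19 N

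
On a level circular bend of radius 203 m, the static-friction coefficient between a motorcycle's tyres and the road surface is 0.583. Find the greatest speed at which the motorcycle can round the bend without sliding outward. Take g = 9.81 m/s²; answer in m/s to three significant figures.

34.1 m/s

The only inward force on a level bend is static friction, so at the limit f_s = μ_s N = μ_s m g = m v²/r.
Mass cancels: v_max = √(μ_s g r) = √(0.583 × 9.81 × 203) = √1161 = 34.07 m/s.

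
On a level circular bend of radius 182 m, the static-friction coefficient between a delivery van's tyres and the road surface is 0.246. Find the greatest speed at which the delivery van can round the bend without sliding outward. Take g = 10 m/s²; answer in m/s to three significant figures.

21.2 m/s

The only inward force on a level bend is static friction, so at the limit f_s = μ_s N = μ_s m g = m v²/r.
Mass cancels: v_max = √(μ_s g r) = √(0.246 × 10.0 × 182) = √447.7 = 21.16 m/s.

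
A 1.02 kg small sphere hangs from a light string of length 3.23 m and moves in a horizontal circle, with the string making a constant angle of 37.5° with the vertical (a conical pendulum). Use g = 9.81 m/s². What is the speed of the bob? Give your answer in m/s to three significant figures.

The radius of the circle is r = L sinθ = 3.23 × sin 37.5° = 1.966 m.
Horizontally T sinθ = mv²/r and vertically T cosθ = mg, so tanθ = v²/(rg).
v = √(r g tanθ) = √(1.966 × 9.81 × 0.7673) = √14.80 = 3.847 m/s.

3.85 m/s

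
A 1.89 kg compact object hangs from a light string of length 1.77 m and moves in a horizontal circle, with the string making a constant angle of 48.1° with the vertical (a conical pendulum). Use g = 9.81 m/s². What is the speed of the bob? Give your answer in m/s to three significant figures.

The radius of the circle is r = L sinθ = 1.77 × sin 48.1° = 1.317 m.
Horizontally T sinθ = mv²/r and vertically T cosθ = mg, so tanθ = v²/(rg).
v = √(r g tanθ) = √(1.317 × 9.81 × 1.115) = √14.40 = 3.795 m/s.

3.80 m/s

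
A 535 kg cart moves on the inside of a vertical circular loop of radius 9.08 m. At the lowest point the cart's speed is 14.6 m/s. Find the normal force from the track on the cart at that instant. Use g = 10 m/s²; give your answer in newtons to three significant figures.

At the lowest point, N points up (toward the centre) and the weight mg points down (away from the centre), so the net inward force is N − mg = mv²/r.
N = m(v²/r + g) = 535 × ((14.6)²/9.08 + 10.0) = 535 × (23.48 + 10.0) = 535 × 33.48 = 17910 N.

17900 N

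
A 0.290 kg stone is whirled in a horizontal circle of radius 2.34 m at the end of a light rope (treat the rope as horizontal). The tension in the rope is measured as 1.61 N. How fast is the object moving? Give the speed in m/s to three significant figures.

3.60 m/s

T = m v²/r ⇒ v = √(T r / m) = √(1.61 × 2.34 / 0.290) = √12.99 = 3.604 m/s.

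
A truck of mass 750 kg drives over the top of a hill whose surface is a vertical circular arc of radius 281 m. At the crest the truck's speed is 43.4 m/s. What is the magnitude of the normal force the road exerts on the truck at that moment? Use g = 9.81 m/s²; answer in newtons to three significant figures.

2330 N

At the crest the centripetal acceleration points downward (toward the centre of the arc), so mg − N = mv²/r.
N = m(g − v²/r) = 750 × (9.81 − (43.4)²/281) = 750 × (9.81 − 6.703) = 750 × 3.107 = 2330 N.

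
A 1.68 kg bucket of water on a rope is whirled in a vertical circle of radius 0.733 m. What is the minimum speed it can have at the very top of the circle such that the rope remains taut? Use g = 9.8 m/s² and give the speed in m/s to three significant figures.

At the highest point the centre is directly below, so both the weight and T act inward: T + mg = mv²/r.
At minimum speed T → 0, so mg = mv_min²/r ⇒ v_min = √(g r) = √(9.8 × 0.733) = 2.680 m/s.

2.68 m/s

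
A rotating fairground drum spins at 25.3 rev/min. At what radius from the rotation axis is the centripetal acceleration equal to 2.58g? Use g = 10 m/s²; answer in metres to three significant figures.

ω = 25.3 rev/min × 2π/60 = 2.649 rad/s.
a_c = ω²r = 2.58g ⇒ r = 2.58 × 10.0 / (2.649)² = 25.80/7.019 = 3.676 m.

3.68 m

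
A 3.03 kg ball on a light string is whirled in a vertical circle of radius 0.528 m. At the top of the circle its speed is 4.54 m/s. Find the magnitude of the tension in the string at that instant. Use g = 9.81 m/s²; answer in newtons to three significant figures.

88.6 N

At the top, both T and the weight mg point inward (toward the centre), so T + mg = mv²/r.
T = m(v²/r − g) = 3.03 × ((4.54)²/0.528 − 9.81) = 3.03 × (39.04 − 9.81) = 3.03 × 29.23 = 88.56 N.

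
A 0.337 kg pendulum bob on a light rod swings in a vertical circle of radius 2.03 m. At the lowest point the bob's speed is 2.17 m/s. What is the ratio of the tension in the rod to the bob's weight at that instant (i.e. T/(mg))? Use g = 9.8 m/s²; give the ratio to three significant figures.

At the bottom, T − mg = mv²/r, so T = m(v²/r + g) and T/(mg) = v²/(rg) + 1 = (2.17)²/(2.03 × 9.8) + 1 = 0.2367 + 1 = 1.237.

1.24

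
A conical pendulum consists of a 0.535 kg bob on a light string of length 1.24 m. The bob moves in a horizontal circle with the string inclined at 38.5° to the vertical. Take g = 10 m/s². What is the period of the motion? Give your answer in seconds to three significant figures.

1.96 s

r = L sinθ = 0.7719 m. From T sinθ = mω²r and T cosθ = mg: tanθ = ω²r/g, so ω² = g tanθ / r = g/(L cosθ).
ω = √(g/(L cosθ)) = √(10.0/(1.24 × 0.7826)) = √10.30 = 3.210 rad/s.
Period = 2π/ω = 1.957 s.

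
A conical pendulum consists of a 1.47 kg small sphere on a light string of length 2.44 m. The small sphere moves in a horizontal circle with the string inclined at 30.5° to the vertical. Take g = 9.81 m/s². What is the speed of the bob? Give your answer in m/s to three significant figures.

2.68 m/s

The radius of the circle is r = L sinθ = 2.44 × sin 30.5° = 1.238 m.
Horizontally T sinθ = mv²/r and vertically T cosθ = mg, so tanθ = v²/(rg).
v = √(r g tanθ) = √(1.238 × 9.81 × 0.5890) = √7.156 = 2.675 m/s.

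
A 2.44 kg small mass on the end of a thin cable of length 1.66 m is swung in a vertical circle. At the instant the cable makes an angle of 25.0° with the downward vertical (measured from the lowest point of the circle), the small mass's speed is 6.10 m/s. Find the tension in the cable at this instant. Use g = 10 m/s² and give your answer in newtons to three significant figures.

Take the radial direction toward the centre of the circle as positive. The component of the weight along the string toward the centre is −mg cos φ (φ measured from the bottom), so Newton's second law along the string gives T − mg cos φ = m v²/r.
cos 25.0° = 0.9063, so T = m(v²/r + g cos φ) = 2.44 × ((6.10)²/1.66 + 10.0 × 0.9063) = 2.44 × (22.42 + (9.063)) = 2.44 × 31.48 = 76.81 N.

76.8 N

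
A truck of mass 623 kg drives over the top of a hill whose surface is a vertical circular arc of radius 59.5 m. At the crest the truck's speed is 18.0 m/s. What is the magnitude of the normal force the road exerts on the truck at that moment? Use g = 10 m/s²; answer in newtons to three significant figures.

At the crest the centripetal acceleration points downward (toward the centre of the arc), so mg − N = mv²/r.
N = m(g − v²/r) = 623 × (10.0 − (18.0)²/59.5) = 623 × (10.0 − 5.445) = 623 × 4.555 = 2838 N.

2840 N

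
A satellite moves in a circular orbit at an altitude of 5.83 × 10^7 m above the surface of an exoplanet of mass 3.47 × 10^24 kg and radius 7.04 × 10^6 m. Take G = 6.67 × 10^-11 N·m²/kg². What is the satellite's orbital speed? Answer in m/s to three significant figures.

1880 m/s

Orbital radius r = R + h = 7.04 × 10^6 + 5.83 × 10^7 = 6.534 × 10^7 m.
Gravity supplies the centripetal force: G M m / r² = m v² / r, so v = √(GM/r).
v = √(6.67 × 10^-11 × 3.47 × 10^24 / 6.534 × 10^7) = √(3.542 × 10^6) = 1882 m/s.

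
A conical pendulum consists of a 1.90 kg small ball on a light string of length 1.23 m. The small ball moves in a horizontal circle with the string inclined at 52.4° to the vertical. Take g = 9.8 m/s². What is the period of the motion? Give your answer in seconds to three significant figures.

1.74 s

r = L sinθ = 0.9745 m. From T sinθ = mω²r and T cosθ = mg: tanθ = ω²r/g, so ω² = g tanθ / r = g/(L cosθ).
ω = √(g/(L cosθ)) = √(9.8/(1.23 × 0.6101)) = √13.06 = 3.614 rad/s.
Period = 2π/ω = 1.739 s.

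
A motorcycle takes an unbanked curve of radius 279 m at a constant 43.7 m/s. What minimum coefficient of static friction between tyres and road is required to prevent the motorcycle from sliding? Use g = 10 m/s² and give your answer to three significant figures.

0.684

Friction provides the centripetal force: μ_s m g = m v²/r, so μ_s = v²/(g r) = (43.70)²/(10.0 × 279) = 1910/2790 = 0.6845.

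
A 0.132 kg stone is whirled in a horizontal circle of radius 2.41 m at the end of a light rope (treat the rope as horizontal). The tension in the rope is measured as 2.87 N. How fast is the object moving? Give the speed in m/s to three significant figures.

T = m v²/r ⇒ v = √(T r / m) = √(2.87 × 2.41 / 0.132) = √52.40 = 7.239 m/s.

7.24 m/s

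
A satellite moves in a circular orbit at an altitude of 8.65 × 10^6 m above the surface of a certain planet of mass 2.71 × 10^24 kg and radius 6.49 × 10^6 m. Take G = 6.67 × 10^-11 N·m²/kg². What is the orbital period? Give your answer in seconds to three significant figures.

r = R + h = 6.49 × 10^6 + 8.65 × 10^6 = 1.514 × 10^7 m. Gravity provides the centripetal force: G M m / r² = m v² / r ⇒ v = √(GM/r) = 3455 m/s.
T = 2πr/v = 2π × 1.514 × 10^7 / 3455 = 27530 s.

27500 s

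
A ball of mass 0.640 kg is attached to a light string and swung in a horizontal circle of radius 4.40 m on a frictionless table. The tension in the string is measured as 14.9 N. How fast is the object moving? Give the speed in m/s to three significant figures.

T = m v²/r ⇒ v = √(T r / m) = √(14.9 × 4.40 / 0.640) = √102.4 = 10.12 m/s.

10.1 m/s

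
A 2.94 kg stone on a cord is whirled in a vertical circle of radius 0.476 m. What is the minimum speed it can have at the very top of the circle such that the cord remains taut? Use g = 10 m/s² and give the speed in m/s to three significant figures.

2.18 m/s

At the highest point the centre is directly below, so both the weight and T act inward: T + mg = mv²/r.
At minimum speed T → 0, so mg = mv_min²/r ⇒ v_min = √(g r) = √(10.0 × 0.476) = 2.182 m/s.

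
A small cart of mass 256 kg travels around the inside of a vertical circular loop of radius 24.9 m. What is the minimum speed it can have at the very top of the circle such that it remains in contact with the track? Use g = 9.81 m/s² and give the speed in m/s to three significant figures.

At the top, both weight mg and N point toward the centre: N + mg = mv²/r.
At minimum speed N → 0, so mg = mv_min²/r ⇒ v_min = √(g r) = √(9.81 × 24.9) = 15.63 m/s.

15.6 m/s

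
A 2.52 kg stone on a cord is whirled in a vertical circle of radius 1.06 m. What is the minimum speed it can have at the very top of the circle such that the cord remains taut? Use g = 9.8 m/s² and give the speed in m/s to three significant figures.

3.22 m/s

At the top, both weight mg and T point toward the centre: T + mg = mv²/r.
At minimum speed T → 0, so mg = mv_min²/r ⇒ v_min = √(g r) = √(9.8 × 1.06) = 3.223 m/s.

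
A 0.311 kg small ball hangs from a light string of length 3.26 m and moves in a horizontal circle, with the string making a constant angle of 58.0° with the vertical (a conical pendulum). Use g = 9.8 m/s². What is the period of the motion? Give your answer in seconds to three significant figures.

2.64 s

r = L sinθ = 2.765 m. From T sinθ = mω²r and T cosθ = mg: tanθ = ω²r/g, so ω² = g tanθ / r = g/(L cosθ).
ω = √(g/(L cosθ)) = √(9.8/(3.26 × 0.5299)) = √5.673 = 2.382 rad/s.
Period = 2π/ω = 2.638 s.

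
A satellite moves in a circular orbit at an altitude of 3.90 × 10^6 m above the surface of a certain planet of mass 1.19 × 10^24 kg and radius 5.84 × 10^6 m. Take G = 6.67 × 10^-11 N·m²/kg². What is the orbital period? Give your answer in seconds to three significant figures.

21400 s

r = R + h = 5.84 × 10^6 + 3.90 × 10^6 = 9.740 × 10^6 m. Gravity provides the centripetal force: G M m / r² = m v² / r ⇒ v = √(GM/r) = 2855 m/s.
T = 2πr/v = 2π × 9.740 × 10^6 / 2855 = 21440 s.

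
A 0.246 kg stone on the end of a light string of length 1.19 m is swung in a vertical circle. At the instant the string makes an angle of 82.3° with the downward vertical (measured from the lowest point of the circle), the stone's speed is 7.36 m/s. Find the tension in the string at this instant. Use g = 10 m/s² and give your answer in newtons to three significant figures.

Take the radial direction toward the centre of the circle as positive. The component of the weight along the string toward the centre is −mg cos φ (φ measured from the bottom), so Newton's second law along the string gives T − mg cos φ = m v²/r.
cos 82.3° = 0.1340, so T = m(v²/r + g cos φ) = 0.246 × ((7.36)²/1.19 + 10.0 × 0.1340) = 0.246 × (45.52 + (1.340)) = 0.246 × 46.86 = 11.53 N.

11.5 N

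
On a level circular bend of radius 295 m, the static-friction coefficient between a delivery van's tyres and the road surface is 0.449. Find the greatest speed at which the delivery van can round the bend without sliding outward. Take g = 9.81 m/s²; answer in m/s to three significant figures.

36.0 m/s

Friction provides the centripetal force on a flat curve. At maximum speed it is at its limiting value: μ_s m g = m v²/r.
Mass cancels: v_max = √(μ_s g r) = √(0.449 × 9.81 × 295) = √1299 = 36.05 m/s.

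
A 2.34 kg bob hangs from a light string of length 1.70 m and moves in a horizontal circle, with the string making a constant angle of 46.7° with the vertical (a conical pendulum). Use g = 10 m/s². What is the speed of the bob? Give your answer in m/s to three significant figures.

The radius of the circle is r = L sinθ = 1.70 × sin 46.7° = 1.237 m.
Horizontally T sinθ = mv²/r and vertically T cosθ = mg, so tanθ = v²/(rg).
v = √(r g tanθ) = √(1.237 × 10.0 × 1.061) = √13.13 = 3.623 m/s.

3.62 m/s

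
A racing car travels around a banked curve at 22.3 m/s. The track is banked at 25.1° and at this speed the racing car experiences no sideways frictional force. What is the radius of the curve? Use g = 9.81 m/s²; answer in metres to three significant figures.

Frictionless banking: tanθ = v²/(rg), so r = v²/(g tanθ).
r = (22.3)²/(9.81 × tan 25.1°) = 497.3/(9.81 × 0.4684) = 497.3/4.595 = 108.2 m.

108 m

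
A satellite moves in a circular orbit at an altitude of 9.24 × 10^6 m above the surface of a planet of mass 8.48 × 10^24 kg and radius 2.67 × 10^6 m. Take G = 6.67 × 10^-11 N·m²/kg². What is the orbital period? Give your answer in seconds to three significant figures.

10900 s

r = R + h = 2.67 × 10^6 + 9.24 × 10^6 = 1.191 × 10^7 m. Gravity provides the centripetal force: G M m / r² = m v² / r ⇒ v = √(GM/r) = 6891 m/s.
T = 2πr/v = 2π × 1.191 × 10^7 / 6891 = 10860 s.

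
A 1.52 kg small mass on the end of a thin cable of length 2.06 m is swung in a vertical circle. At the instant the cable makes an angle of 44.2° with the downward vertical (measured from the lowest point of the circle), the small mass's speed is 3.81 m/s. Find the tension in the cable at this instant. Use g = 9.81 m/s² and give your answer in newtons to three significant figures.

21.4 N

Take the radial direction toward the centre of the circle as positive. The component of the weight along the string toward the centre is −mg cos φ (φ measured from the bottom), so Newton's second law along the string gives T − mg cos φ = m v²/r.
cos 44.2° = 0.7169, so T = m(v²/r + g cos φ) = 1.52 × ((3.81)²/2.06 + 9.81 × 0.7169) = 1.52 × (7.047 + (7.033)) = 1.52 × 14.08 = 21.40 N.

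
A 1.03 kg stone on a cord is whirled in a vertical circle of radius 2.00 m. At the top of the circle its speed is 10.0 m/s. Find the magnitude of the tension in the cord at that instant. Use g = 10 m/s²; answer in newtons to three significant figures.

41.2 N

At the top, both T and the weight mg point inward (toward the centre), so T + mg = mv²/r.
T = m(v²/r − g) = 1.03 × ((10.0)²/2.00 − 10.0) = 1.03 × (50.00 − 10.0) = 1.03 × 40.00 = 41.20 N.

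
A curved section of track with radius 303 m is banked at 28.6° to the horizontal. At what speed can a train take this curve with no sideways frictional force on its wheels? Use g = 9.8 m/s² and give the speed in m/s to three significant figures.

40.2 m/s

On a frictionless banked curve, N sinθ = mv²/r and N cosθ = mg, so tanθ = v²/(rg).
v = √(r g tanθ) = √(303 × 9.8 × tan 28.6°) = √(303 × 9.8 × 0.5452) = √1619 = 40.24 m/s.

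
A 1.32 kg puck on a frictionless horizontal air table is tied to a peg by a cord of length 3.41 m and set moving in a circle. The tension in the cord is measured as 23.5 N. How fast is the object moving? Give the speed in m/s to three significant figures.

7.79 m/s

T = m v²/r ⇒ v = √(T r / m) = √(23.5 × 3.41 / 1.32) = √60.71 = 7.792 m/s.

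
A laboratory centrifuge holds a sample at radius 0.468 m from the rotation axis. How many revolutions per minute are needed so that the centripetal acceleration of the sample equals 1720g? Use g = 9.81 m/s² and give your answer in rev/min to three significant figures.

1810 rev/min

Require ω²r = 1720g, so ω = √(1720 × 9.81/0.468) = 189.9 rad/s.
In rev/min: ω × 60/(2π) = 189.9 × 60/(2π) = 1813 rev/min.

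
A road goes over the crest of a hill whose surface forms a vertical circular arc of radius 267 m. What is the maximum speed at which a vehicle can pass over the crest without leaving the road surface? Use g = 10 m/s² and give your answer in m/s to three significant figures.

51.7 m/s

At the crest the centre of the circle is below the vehicle, so the net downward (centripetal) force is mg − N = mv²/r.
The vehicle leaves the road when N → 0, giving v_max = √(g r) = √(10.0 × 267) = 51.67 m/s.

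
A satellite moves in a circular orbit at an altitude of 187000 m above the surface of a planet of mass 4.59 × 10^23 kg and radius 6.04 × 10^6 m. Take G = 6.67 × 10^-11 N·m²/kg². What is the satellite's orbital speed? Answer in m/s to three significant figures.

Orbital radius r = R + h = 6.04 × 10^6 + 187000 = 6.227 × 10^6 m.
Gravity supplies the centripetal force: G M m / r² = m v² / r, so v = √(GM/r).
v = √(6.67 × 10^-11 × 4.59 × 10^23 / 6.227 × 10^6) = √(4.917 × 10^6) = 2217 m/s.

2220 m/s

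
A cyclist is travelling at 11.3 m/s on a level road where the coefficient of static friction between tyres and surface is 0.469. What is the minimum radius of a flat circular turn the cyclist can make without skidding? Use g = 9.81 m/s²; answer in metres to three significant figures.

At the limit, μ_s m g = m v²/r, so r_min = v²/(μ_s g) = (11.3)²/(0.469 × 9.81) = 127.7/4.601 = 27.75 m.

27.8 m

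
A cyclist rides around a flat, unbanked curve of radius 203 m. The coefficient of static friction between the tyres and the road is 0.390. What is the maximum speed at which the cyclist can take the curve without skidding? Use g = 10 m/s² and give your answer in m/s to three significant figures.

Friction provides the centripetal force on a flat curve. At maximum speed it is at its limiting value: μ_s m g = m v²/r.
Mass cancels: v_max = √(μ_s g r) = √(0.390 × 10.0 × 203) = √791.7 = 28.14 m/s.

28.1 m/s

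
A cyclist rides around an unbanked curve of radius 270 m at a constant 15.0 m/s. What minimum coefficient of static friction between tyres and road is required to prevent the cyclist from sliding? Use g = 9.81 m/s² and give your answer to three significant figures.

0.0849

Friction provides the centripetal force: μ_s m g = m v²/r, so μ_s = v²/(g r) = (15.00)²/(9.81 × 270) = 225.0/2649 = 0.08495.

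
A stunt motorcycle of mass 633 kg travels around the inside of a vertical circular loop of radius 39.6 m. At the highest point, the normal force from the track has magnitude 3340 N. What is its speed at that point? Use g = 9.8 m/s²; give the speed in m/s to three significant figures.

24.4 m/s

At the top, N + mg = mv²/r, so v = √(r(N/m + g)) = √(39.6 × (3340/633 + 9.8)) = √(39.6 × 15.08) = √597.0 = 24.43 m/s.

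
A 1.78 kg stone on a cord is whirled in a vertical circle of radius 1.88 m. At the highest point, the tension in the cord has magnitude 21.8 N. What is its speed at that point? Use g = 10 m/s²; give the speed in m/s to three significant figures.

6.47 m/s

At the top, T + mg = mv²/r, so v = √(r(T/m + g)) = √(1.88 × (21.8/1.78 + 10.0)) = √(1.88 × 22.25) = √41.82 = 6.467 m/s.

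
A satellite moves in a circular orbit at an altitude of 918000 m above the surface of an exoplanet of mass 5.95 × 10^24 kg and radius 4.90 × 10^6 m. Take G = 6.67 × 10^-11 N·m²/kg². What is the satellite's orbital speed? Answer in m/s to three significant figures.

8260 m/s

Orbital radius r = R + h = 4.90 × 10^6 + 918000 = 5.818 × 10^6 m.
Gravity supplies the centripetal force: G M m / r² = m v² / r, so v = √(GM/r).
v = √(6.67 × 10^-11 × 5.95 × 10^24 / 5.818 × 10^6) = √(6.821 × 10^7) = 8259 m/s.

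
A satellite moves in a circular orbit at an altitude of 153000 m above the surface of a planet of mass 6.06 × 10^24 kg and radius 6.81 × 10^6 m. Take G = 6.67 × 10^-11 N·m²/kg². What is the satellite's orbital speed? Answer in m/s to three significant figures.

Orbital radius r = R + h = 6.81 × 10^6 + 153000 = 6.963 × 10^6 m.
Gravity supplies the centripetal force: G M m / r² = m v² / r, so v = √(GM/r).
v = √(6.67 × 10^-11 × 6.06 × 10^24 / 6.963 × 10^6) = √(5.805 × 10^7) = 7619 m/s.

7620 m/s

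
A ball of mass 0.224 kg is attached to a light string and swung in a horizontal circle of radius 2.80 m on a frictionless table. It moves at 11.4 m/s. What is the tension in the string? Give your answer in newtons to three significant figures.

10.4 N

The tension is the only horizontal force, so it supplies the full centripetal force: T = m v²/r = 0.224 × (11.40)²/2.80 = 0.224 × 130.0/2.80 = 10.40 N.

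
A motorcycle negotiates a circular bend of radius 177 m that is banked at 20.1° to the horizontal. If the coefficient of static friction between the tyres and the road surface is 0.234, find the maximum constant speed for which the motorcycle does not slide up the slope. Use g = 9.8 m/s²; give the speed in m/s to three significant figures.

33.7 m/s

At the maximum speed, friction acts down the slope at its limiting value f = μN. Radially (horizontal, toward centre): N sinθ + μN cosθ = mv²/r. Vertically: N cosθ − μN sinθ = mg.
Dividing: v² = r g (sinθ + μcosθ)/(cosθ − μsinθ).
sinθ + μcosθ = 0.3437 + 0.234×0.9391 = 0.5634; cosθ − μsinθ = 0.9391 − 0.234×0.3437 = 0.8587.
v² = 177 × 9.8 × 0.5634/0.8587 = 1138 m²/s², so v = 33.74 m/s.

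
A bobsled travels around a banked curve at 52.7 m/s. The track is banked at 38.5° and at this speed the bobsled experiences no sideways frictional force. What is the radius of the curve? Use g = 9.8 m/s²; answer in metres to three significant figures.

Frictionless banking: tanθ = v²/(rg), so r = v²/(g tanθ).
r = (52.7)²/(9.8 × tan 38.5°) = 2777/(9.8 × 0.7954) = 2777/7.795 = 356.3 m.

356 m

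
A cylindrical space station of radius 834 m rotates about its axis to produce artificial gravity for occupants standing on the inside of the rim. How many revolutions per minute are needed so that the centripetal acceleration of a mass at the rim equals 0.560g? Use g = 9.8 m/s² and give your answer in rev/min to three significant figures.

Require ω²r = 0.560g, so ω = √(0.560 × 9.8/834) = 0.08112 rad/s.
In rev/min: ω × 60/(2π) = 0.08112 × 60/(2π) = 0.7746 rev/min.

0.775 rev/min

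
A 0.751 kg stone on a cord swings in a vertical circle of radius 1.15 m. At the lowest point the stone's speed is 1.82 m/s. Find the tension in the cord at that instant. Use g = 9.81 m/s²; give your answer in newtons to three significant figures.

At the lowest point, T points up (toward the centre) and the weight mg points down (away from the centre), so the net inward force is T − mg = mv²/r.
T = m(v²/r + g) = 0.751 × ((1.82)²/1.15 + 9.81) = 0.751 × (2.880 + 9.81) = 0.751 × 12.69 = 9.530 N.

9.53 N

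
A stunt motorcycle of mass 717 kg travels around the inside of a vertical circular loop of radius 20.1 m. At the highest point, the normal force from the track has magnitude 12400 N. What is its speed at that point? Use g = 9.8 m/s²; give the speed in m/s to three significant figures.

At the top, N + mg = mv²/r, so v = √(r(N/m + g)) = √(20.1 × (12400/717 + 9.8)) = √(20.1 × 27.09) = √544.6 = 23.34 m/s.

23.3 m/s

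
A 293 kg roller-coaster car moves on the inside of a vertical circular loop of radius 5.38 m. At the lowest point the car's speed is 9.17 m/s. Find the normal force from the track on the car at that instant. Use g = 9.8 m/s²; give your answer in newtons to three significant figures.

7450 N

At the lowest point, N points up (toward the centre) and the weight mg points down (away from the centre), so the net inward force is N − mg = mv²/r.
N = m(v²/r + g) = 293 × ((9.17)²/5.38 + 9.8) = 293 × (15.63 + 9.8) = 293 × 25.43 = 7451 N.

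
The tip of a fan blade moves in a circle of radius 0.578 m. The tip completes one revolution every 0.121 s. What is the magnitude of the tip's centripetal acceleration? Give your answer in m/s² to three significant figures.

v = 2πr/T = 2π × 0.578/0.121 = 30.01 m/s.
a_c = v²/r = (30.01)²/0.578 = 900.8/0.578 = 1559 m/s².

1560 m/s²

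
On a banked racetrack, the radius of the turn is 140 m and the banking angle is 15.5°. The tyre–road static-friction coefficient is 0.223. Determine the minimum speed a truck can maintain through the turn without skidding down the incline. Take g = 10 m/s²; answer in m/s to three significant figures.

8.46 m/s

At the minimum speed, friction acts up the slope at its limiting value f = μN. Radially (horizontal, toward centre): N sinθ − μN cosθ = mv²/r. Vertically: N cosθ + μN sinθ = mg.
Dividing: v² = r g (sinθ − μcosθ)/(cosθ + μsinθ).
sinθ − μcosθ = 0.2672 − 0.223×0.9636 = 0.05235; cosθ + μsinθ = 0.9636 + 0.223×0.2672 = 1.023.
v² = 140 × 10.0 × 0.05235/1.023 = 71.62 m²/s², so v = 8.463 m/s.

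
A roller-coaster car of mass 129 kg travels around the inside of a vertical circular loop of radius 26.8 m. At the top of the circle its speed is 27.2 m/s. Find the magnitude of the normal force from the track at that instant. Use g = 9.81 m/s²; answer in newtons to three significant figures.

2300 N

At the top, both N and the weight mg point inward (toward the centre), so N + mg = mv²/r.
N = m(v²/r − g) = 129 × ((27.2)²/26.8 − 9.81) = 129 × (27.61 − 9.81) = 129 × 17.80 = 2296 N.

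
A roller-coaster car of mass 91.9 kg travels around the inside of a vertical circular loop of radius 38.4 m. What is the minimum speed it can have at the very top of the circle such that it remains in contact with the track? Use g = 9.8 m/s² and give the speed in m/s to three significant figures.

19.4 m/s

At the highest point the centre is directly below, so both the weight and N act inward: N + mg = mv²/r.
At minimum speed N → 0, so mg = mv_min²/r ⇒ v_min = √(g r) = √(9.8 × 38.4) = 19.40 m/s.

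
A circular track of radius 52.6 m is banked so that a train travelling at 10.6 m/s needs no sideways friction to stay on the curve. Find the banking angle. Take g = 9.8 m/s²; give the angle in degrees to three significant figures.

For a frictionless banked turn: horizontally N sinθ = mv²/r and vertically N cosθ = mg.
Dividing: tanθ = v²/(r g) = (10.6)²/(52.6 × 9.8) = 112.4/515.5 = 0.2180.
θ = arctan(0.2180) = 12.30°.

12.3°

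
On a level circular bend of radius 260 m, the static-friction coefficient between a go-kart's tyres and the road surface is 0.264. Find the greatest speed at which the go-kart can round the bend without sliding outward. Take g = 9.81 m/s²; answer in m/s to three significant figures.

On a flat curve, static friction is the only horizontal force, so it must supply the full centripetal force: μ_s m g = m v²/r.
Mass cancels: v_max = √(μ_s g r) = √(0.264 × 9.81 × 260) = √673.4 = 25.95 m/s.

25.9 m/s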